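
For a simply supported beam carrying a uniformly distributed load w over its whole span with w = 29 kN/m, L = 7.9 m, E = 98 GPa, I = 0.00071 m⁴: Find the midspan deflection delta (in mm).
Model: a simply supported beam carrying a uniformly distributed load w over its whole span, so delta = (5·w·L^4) / (384·E·I).
Convert to SI units:
  w = 29 kN/m = 29000 N/m
  E = 98 GPa = 9.8 × 10¹⁰ Pa
Substitute:
  delta = (5 × 29000 × 7.9^4) / (384 × (9.8 × 10¹⁰) × 0.00071)
  delta = 0.02114 m
Convert: delta = 0.02114 m = 21.14 mm
Final answer: delta = 21.14 mm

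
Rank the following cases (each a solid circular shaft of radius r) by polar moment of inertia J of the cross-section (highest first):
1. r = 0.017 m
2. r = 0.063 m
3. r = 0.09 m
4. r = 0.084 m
Model: a solid circular shaft of radius r, so J = (π·r^4) / 2 (SI units).
  Case 1: J = (π × 0.017^4) / 2 = 1.312 × 10⁻⁷ m⁴
  Case 2: J = (π × 0.063^4) / 2 = 2.474 × 10⁻⁵ m⁴
  Case 3: J = (π × 0.09^4) / 2 = 0.0001031 m⁴
  Case 4: J = (π × 0.084^4) / 2 = 7.821 × 10⁻⁵ m⁴
Ordering: 0.0001031 m⁴ (case 3) > 7.821 × 10⁻⁵ m⁴ (case 4) > 2.474 × 10⁻⁵ m⁴ (case 2) > 1.312 × 10⁻⁷ m⁴ (case 1)
Final answer: 3, 4, 2, 1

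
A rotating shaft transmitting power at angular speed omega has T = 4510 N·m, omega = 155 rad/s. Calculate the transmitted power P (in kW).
Model: a rotating shaft transmitting power at angular speed omega, so P = T·omega.
Substitute:
  P = 4510 × 155
  P = 699000 W
Convert: P = 699000 W = 699 kW
Final answer: P = 699 kW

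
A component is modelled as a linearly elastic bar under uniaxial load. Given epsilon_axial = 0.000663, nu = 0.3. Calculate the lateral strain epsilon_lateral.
Model: a linearly elastic bar under uniaxial load, so epsilon_lateral = -nu·epsilon_axial.
Substitute:
  epsilon_lateral = -(0.3 × 0.000663)
  epsilon_lateral = -0.0001989
Final answer: epsilon_lateral = -0.0001989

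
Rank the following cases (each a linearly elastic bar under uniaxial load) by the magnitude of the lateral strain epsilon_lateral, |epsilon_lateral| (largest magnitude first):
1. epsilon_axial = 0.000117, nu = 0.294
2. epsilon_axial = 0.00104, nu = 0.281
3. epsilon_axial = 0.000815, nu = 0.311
Model: a linearly elastic bar under uniaxial load, so epsilon_lateral = -nu·epsilon_axial (SI units).
  Case 1: epsilon_lateral = -(0.294 × 0.000117) = -3.44 × 10⁻⁵
  Case 2: epsilon_lateral = -(0.281 × 0.00104) = -0.0002922
  Case 3: epsilon_lateral = -(0.311 × 0.000815) = -0.0002535
Ordering by |epsilon_lateral|: 0.0002922 (case 2) > 0.0002535 (case 3) > 3.44 × 10⁻⁵ (case 1)
Final answer: 2, 3, 1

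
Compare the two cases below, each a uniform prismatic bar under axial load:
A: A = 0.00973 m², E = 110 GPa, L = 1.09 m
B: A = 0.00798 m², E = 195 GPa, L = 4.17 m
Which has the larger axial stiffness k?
Model: a uniform prismatic bar under axial load, so k = (A·E) / L (SI units).
  A: k = (0.00973 × (1.1 × 10¹¹)) / 1.09 = 9.819 × 10⁸ N/m = 981.9 MN/m
  B: k = (0.00798 × (1.95 × 10¹¹)) / 4.17 = 3.732 × 10⁸ N/m = 373.2 MN/m
981.9 MN/m > 373.2 MN/m, so A is larger.
Final answer: A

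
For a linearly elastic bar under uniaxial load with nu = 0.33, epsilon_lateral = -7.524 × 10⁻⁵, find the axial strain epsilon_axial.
Model: a linearly elastic bar under uniaxial load, so epsilon_lateral = -nu·epsilon_axial.
Solve for epsilon_axial: epsilon_axial = -epsilon_lateral / nu.
Substitute:
  epsilon_axial = -(-7.524 × 10⁻⁵) / 0.33
  epsilon_axial = 0.000228
Final answer: epsilon_axial = 0.000228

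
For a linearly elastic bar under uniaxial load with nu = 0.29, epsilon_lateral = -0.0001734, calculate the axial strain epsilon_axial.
Model: a linearly elastic bar under uniaxial load, so epsilon_lateral = -nu·epsilon_axial.
Solve for epsilon_axial: epsilon_axial = -epsilon_lateral / nu.
Substitute:
  epsilon_axial = -(-0.0001734) / 0.29
  epsilon_axial = 0.0005979
Final answer: epsilon_axial = 0.0005979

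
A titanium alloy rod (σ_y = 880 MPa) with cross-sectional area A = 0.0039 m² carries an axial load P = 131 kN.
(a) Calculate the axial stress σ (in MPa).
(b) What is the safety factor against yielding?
(a) Axial stress σ = P/A. Convert P = 131 kN = 131000 N.
  σ = 131000 / 0.0039 = 3.359 × 10⁷ Pa = 33.59 MPa
(b) Safety factor SF = σ_y/σ = 880 / 33.59 = 26.2
Final answer: (a) σ = 33.59 MPa, (b) SF = 26.2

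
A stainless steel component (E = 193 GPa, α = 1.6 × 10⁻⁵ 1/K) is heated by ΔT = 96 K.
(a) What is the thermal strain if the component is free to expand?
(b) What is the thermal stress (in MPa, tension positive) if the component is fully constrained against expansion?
(a) Free thermal strain ε_th = α·ΔT = (1.6 × 10⁻⁵) × 96 = 0.001536
(b) Fully constrained, the expansion is suppressed, so σ = -E·α·ΔT. Convert E = 193 GPa = 1.93 × 10¹¹ Pa.
  σ = -(1.93 × 10¹¹) × (1.6 × 10⁻⁵) × 96 = -2.964 × 10⁸ Pa = -296.4 MPa (compressive)
Final answer: (a) ε_th = 0.001536, (b) σ = -296.4 MPa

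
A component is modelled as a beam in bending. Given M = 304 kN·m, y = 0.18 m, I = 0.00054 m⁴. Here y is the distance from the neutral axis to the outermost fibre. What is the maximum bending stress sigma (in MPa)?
Model: a beam in bending, so sigma = (M·y) / I.
Convert to SI units:
  M = 304 kN·m = 304000 N·m
Substitute:
  sigma = (304000 × 0.18) / 0.00054
  sigma = 1.013 × 10⁸ Pa
Convert: sigma = 1.013 × 10⁸ Pa = 101.3 MPa
Final answer: sigma = 101.3 MPa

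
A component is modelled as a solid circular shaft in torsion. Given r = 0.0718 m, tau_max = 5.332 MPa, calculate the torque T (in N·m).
Model: a solid circular shaft in torsion, so tau_max = (2·T) / (π·r^3).
Solve for T: T = (π·tau_max·r^3) / 2.
Convert to SI units:
  tau_max = 5.332 MPa = 5.332 × 10⁶ Pa
Substitute:
  T = (π × (5.332 × 10⁶) × 0.0718^3) / 2
  T = 3100 N·m
Final answer: T = 3100 N·m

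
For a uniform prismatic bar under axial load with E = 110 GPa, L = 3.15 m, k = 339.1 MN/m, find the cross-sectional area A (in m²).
Model: a uniform prismatic bar under axial load, so k = (A·E) / L.
Solve for A: A = (k·L) / E.
Convert to SI units:
  E = 110 GPa = 1.1 × 10¹¹ Pa
  k = 339.1 MN/m = 3.391 × 10⁸ N/m
Substitute:
  A = ((3.391 × 10⁸) × 3.15) / (1.1 × 10¹¹)
  A = 0.009711 m²
Final answer: A = 0.009711 m²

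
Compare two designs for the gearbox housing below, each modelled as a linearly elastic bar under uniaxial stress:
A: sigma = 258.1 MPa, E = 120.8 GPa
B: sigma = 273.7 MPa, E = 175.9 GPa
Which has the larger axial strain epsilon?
Model: a linearly elastic bar under uniaxial stress, so epsilon = sigma / E (SI units).
  A: epsilon = (2.581 × 10⁸) / (1.208 × 10¹¹) = 0.002137
  B: epsilon = (2.737 × 10⁸) / (1.759 × 10¹¹) = 0.001556
0.002137 > 0.001556, so A is larger.
Final answer: A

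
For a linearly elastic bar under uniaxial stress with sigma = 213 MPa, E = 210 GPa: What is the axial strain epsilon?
Model: a linearly elastic bar under uniaxial stress, so epsilon = sigma / E.
Convert to SI units:
  sigma = 213 MPa = 2.13 × 10⁸ Pa
  E = 210 GPa = 2.1 × 10¹¹ Pa
Substitute:
  epsilon = (2.13 × 10⁸) / (2.1 × 10¹¹)
  epsilon = 0.001014
Final answer: epsilon = 0.001014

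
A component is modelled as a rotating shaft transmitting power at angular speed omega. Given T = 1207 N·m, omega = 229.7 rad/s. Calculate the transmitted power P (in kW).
Model: a rotating shaft transmitting power at angular speed omega, so P = T·omega.
Substitute:
  P = 1207 × 229.7
  P = 277200 W
Convert: P = 277200 W = 277.2 kW
Final answer: P = 277.2 kW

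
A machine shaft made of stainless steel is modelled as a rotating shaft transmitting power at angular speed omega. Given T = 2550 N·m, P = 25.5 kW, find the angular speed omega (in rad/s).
Model: a rotating shaft transmitting power at angular speed omega, so P = T·omega.
Solve for omega: omega = P / T.
Convert to SI units:
  P = 25.5 kW = 25500 W
Substitute:
  omega = 25500 / 2550
  omega = 10 rad/s
Final answer: omega = 10 rad/s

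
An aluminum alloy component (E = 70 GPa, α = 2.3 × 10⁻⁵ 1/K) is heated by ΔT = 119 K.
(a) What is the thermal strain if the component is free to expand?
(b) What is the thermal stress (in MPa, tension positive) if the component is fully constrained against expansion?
(a) Free thermal strain ε_th = α·ΔT = (2.3 × 10⁻⁵) × 119 = 0.002737
(b) Fully constrained, the expansion is suppressed, so σ = -E·α·ΔT. Convert E = 70 GPa = 7 × 10¹⁰ Pa.
  σ = -(7 × 10¹⁰) × (2.3 × 10⁻⁵) × 119 = -1.916 × 10⁸ Pa = -191.6 MPa (compressive)
Final answer: (a) ε_th = 0.002737, (b) σ = -191.6 MPa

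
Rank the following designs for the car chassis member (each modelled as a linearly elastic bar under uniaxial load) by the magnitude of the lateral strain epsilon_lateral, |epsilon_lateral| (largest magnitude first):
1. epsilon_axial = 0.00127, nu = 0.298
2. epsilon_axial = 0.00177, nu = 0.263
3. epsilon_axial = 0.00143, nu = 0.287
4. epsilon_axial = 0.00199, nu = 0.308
Model: a linearly elastic bar under uniaxial load, so epsilon_lateral = -nu·epsilon_axial (SI units).
  Case 1: epsilon_lateral = -(0.298 × 0.00127) = -0.0003785
  Case 2: epsilon_lateral = -(0.263 × 0.00177) = -0.0004655
  Case 3: epsilon_lateral = -(0.287 × 0.00143) = -0.0004104
  Case 4: epsilon_lateral = -(0.308 × 0.00199) = -0.0006129
Ordering by |epsilon_lateral|: 0.0006129 (case 4) > 0.0004655 (case 2) > 0.0004104 (case 3) > 0.0003785 (case 1)
Final answer: 4, 2, 3, 1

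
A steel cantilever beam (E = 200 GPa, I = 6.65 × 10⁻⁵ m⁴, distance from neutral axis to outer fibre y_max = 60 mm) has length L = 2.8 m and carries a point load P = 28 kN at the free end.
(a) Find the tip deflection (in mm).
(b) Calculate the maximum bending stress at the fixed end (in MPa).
(a) Tip deflection of a cantilever with an end point load: δ = P·L^3 / (3·E·I). Convert P = 28 kN = 28000 N, E = 200 GPa = 2 × 10¹¹ Pa.
  δ = (28000 × 2.8^3) / (3 × (2 × 10¹¹) × (6.65 × 10⁻⁵)) = 0.0154 m = 15.4 mm
(b) Maximum bending moment at the fixed end: M = P·L = 28000 × 2.8 = 78400 N·m. Convert y_max = 60 mm = 0.06 m.
  σ = M·y_max / I = (78400 × 0.06) / (6.65 × 10⁻⁵) = 7.074 × 10⁷ Pa = 70.74 MPa
Final answer: (a) δ = 15.4 mm, (b) σ = 70.74 MPa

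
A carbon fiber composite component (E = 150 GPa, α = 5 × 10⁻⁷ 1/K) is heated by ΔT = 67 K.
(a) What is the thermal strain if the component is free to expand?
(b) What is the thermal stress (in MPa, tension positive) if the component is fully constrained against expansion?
(a) Free thermal strain ε_th = α·ΔT = (5 × 10⁻⁷) × 67 = 3.35 × 10⁻⁵
(b) Fully constrained, the expansion is suppressed, so σ = -E·α·ΔT. Convert E = 150 GPa = 1.5 × 10¹¹ Pa.
  σ = -(1.5 × 10¹¹) × (5 × 10⁻⁷) × 67 = -5.025 × 10⁶ Pa = -5.025 MPa (compressive)
Final answer: (a) ε_th = 3.35 × 10⁻⁵, (b) σ = -5.025 MPa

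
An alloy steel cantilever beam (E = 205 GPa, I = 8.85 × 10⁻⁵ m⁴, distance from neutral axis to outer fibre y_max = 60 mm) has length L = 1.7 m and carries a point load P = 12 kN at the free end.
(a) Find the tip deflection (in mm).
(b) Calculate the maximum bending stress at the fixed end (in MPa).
(a) Tip deflection of a cantilever with an end point load: δ = P·L^3 / (3·E·I). Convert P = 12 kN = 12000 N, E = 205 GPa = 2.05 × 10¹¹ Pa.
  δ = (12000 × 1.7^3) / (3 × (2.05 × 10¹¹) × (8.85 × 10⁻⁵)) = 0.001083 m = 1.083 mm
(b) Maximum bending moment at the fixed end: M = P·L = 12000 × 1.7 = 20400 N·m. Convert y_max = 60 mm = 0.06 m.
  σ = M·y_max / I = (20400 × 0.06) / (8.85 × 10⁻⁵) = 1.383 × 10⁷ Pa = 13.83 MPa
Final answer: (a) δ = 1.083 mm, (b) σ = 13.83 MPa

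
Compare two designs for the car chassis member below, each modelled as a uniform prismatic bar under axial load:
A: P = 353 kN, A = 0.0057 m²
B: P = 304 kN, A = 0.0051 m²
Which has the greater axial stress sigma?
Model: a uniform prismatic bar under axial load, so sigma = P / A (SI units).
  A: sigma = 353000 / 0.0057 = 6.193 × 10⁷ Pa = 61.93 MPa
  B: sigma = 304000 / 0.0051 = 5.961 × 10⁷ Pa = 59.61 MPa
61.93 MPa > 59.61 MPa, so A is larger.
Final answer: A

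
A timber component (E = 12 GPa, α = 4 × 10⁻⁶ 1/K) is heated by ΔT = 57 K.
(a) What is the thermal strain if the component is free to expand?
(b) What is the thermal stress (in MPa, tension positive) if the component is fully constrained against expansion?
(a) Free thermal strain ε_th = α·ΔT = (4 × 10⁻⁶) × 57 = 0.000228
(b) Fully constrained, the expansion is suppressed, so σ = -E·α·ΔT. Convert E = 12 GPa = 1.2 × 10¹⁰ Pa.
  σ = -(1.2 × 10¹⁰) × (4 × 10⁻⁶) × 57 = -2.736 × 10⁶ Pa = -2.736 MPa (compressive)
Final answer: (a) ε_th = 0.000228, (b) σ = -2.736 MPa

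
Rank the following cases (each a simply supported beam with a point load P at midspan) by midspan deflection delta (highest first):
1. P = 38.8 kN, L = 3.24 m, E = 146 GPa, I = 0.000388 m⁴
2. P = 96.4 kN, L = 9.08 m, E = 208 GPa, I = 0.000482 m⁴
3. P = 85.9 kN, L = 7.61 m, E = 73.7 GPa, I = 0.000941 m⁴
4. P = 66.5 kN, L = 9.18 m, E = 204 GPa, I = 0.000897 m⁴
Model: a simply supported beam with a point load P at midspan, so delta = (P·L^3) / (48·E·I) (SI units).
  Case 1: delta = (38800 × 3.24^3) / (48 × (1.46 × 10¹¹) × 0.000388) = 0.0004853 m = 0.4853 mm
  Case 2: delta = (96400 × 9.08^3) / (48 × (2.08 × 10¹¹) × 0.000482) = 0.015 m = 15 mm
  Case 3: delta = (85900 × 7.61^3) / (48 × (7.37 × 10¹⁰) × 0.000941) = 0.01137 m = 11.37 mm
  Case 4: delta = (66500 × 9.18^3) / (48 × (2.04 × 10¹¹) × 0.000897) = 0.005857 m = 5.857 mm
Ordering: 15 mm (case 2) > 11.37 mm (case 3) > 5.857 mm (case 4) > 0.4853 mm (case 1)
Final answer: 2, 3, 4, 1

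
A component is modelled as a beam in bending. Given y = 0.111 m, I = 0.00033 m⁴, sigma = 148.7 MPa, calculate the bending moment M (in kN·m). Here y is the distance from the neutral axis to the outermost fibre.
Model: a beam in bending, so sigma = (M·y) / I.
Solve for M: M = (sigma·I) / y.
Convert to SI units:
  sigma = 148.7 MPa = 1.487 × 10⁸ Pa
Substitute:
  M = ((1.487 × 10⁸) × 0.00033) / 0.111
  M = 442100 N·m
Convert: M = 442100 N·m = 442.1 kN·m
Final answer: M = 442.1 kN·m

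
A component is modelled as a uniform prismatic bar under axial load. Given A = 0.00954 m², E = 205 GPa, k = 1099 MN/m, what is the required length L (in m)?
Model: a uniform prismatic bar under axial load, so k = (A·E) / L.
Solve for L: L = (A·E) / k.
Convert to SI units:
  E = 205 GPa = 2.05 × 10¹¹ Pa
  k = 1099 MN/m = 1.099 × 10⁹ N/m
Substitute:
  L = (0.00954 × (2.05 × 10¹¹)) / (1.099 × 10⁹)
  L = 1.78 m
Final answer: L = 1.78 m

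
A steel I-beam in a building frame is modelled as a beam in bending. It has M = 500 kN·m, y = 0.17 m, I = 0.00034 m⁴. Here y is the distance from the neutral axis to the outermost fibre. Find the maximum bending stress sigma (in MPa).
Model: a beam in bending, so sigma = (M·y) / I.
Convert to SI units:
  M = 500 kN·m = 500000 N·m
Substitute:
  sigma = (500000 × 0.17) / 0.00034
  sigma = 2.5 × 10⁸ Pa
Convert: sigma = 2.5 × 10⁸ Pa = 250 MPa
Final answer: sigma = 250 MPa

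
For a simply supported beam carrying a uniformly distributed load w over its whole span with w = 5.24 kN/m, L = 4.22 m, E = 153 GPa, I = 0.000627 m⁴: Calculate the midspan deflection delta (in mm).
Model: a simply supported beam carrying a uniformly distributed load w over its whole span, so delta = (5·w·L^4) / (384·E·I).
Convert to SI units:
  w = 5.24 kN/m = 5240 N/m
  E = 153 GPa = 1.53 × 10¹¹ Pa
Substitute:
  delta = (5 × 5240 × 4.22^4) / (384 × (1.53 × 10¹¹) × 0.000627)
  delta = 0.0002256 m
Convert: delta = 0.0002256 m = 0.2256 mm
Final answer: delta = 0.2256 mm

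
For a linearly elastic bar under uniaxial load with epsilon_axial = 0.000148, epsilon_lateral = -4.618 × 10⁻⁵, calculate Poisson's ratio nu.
Model: a linearly elastic bar under uniaxial load, so epsilon_lateral = -nu·epsilon_axial.
Solve for nu: nu = -epsilon_lateral / epsilon_axial.
Substitute:
  nu = -(-4.618 × 10⁻⁵) / 0.000148
  nu = 0.312
Final answer: nu = 0.312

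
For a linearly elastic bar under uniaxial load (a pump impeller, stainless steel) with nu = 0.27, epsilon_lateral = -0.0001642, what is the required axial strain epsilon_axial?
Model: a linearly elastic bar under uniaxial load, so epsilon_lateral = -nu·epsilon_axial.
Solve for epsilon_axial: epsilon_axial = -epsilon_lateral / nu.
Substitute:
  epsilon_axial = -(-0.0001642) / 0.27
  epsilon_axial = 0.0006081
Final answer: epsilon_axial = 0.0006081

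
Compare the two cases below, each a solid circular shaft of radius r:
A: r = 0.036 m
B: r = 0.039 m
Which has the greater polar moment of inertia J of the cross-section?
Model: a solid circular shaft of radius r, so J = (π·r^4) / 2 (SI units).
  A: J = (π × 0.036^4) / 2 = 2.638 × 10⁻⁶ m⁴
  B: J = (π × 0.039^4) / 2 = 3.634 × 10⁻⁶ m⁴
3.634 × 10⁻⁶ m⁴ > 2.638 × 10⁻⁶ m⁴, so B is larger.
Final answer: B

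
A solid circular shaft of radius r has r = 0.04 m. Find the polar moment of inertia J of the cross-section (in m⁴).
Model: a solid circular shaft of radius r, so J = (π·r^4) / 2.
Substitute:
  J = (π × 0.04^4) / 2
  J = 4.021 × 10⁻⁶ m⁴
Final answer: J = 4.021 × 10⁻⁶ m⁴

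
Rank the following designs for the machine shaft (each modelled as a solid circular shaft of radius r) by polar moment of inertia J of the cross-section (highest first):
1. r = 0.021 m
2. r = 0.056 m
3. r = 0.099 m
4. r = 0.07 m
Model: a solid circular shaft of radius r, so J = (π·r^4) / 2 (SI units).
  Case 1: J = (π × 0.021^4) / 2 = 3.055 × 10⁻⁷ m⁴
  Case 2: J = (π × 0.056^4) / 2 = 1.545 × 10⁻⁵ m⁴
  Case 3: J = (π × 0.099^4) / 2 = 0.0001509 m⁴
  Case 4: J = (π × 0.07^4) / 2 = 3.771 × 10⁻⁵ m⁴
Ordering: 0.0001509 m⁴ (case 3) > 3.771 × 10⁻⁵ m⁴ (case 4) > 1.545 × 10⁻⁵ m⁴ (case 2) > 3.055 × 10⁻⁷ m⁴ (case 1)
Final answer: 3, 4, 2, 1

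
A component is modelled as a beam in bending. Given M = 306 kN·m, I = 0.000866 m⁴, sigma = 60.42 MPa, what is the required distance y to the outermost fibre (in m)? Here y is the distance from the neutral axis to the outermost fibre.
Model: a beam in bending, so sigma = (M·y) / I.
Solve for y: y = (sigma·I) / M.
Convert to SI units:
  M = 306 kN·m = 306000 N·m
  sigma = 60.42 MPa = 6.042 × 10⁷ Pa
Substitute:
  y = ((6.042 × 10⁷) × 0.000866) / 306000
  y = 0.171 m
Final answer: y = 0.171 m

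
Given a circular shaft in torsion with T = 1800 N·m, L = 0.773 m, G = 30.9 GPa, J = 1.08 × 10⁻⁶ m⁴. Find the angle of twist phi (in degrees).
Model: a circular shaft in torsion, so phi = (T·L) / (G·J).
Convert to SI units:
  G = 30.9 GPa = 3.09 × 10¹⁰ Pa
Substitute:
  phi = (1800 × 0.773) / ((3.09 × 10¹⁰) × (1.08 × 10⁻⁶))
  phi = 0.04169 rad
Convert to degrees: phi = 0.04169 × 180/π = 2.389°
Final answer: phi = 2.389°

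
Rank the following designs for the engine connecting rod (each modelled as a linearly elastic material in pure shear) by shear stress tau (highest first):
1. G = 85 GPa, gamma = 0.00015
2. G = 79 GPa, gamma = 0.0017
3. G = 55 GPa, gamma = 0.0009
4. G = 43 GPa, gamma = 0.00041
Model: a linearly elastic material in pure shear, so tau = G·gamma (SI units).
  Case 1: tau = (8.5 × 10¹⁰) × 0.00015 = 1.275 × 10⁷ Pa = 12.75 MPa
  Case 2: tau = (7.9 × 10¹⁰) × 0.0017 = 1.343 × 10⁸ Pa = 134.3 MPa
  Case 3: tau = (5.5 × 10¹⁰) × 0.0009 = 4.95 × 10⁷ Pa = 49.5 MPa
  Case 4: tau = (4.3 × 10¹⁰) × 0.00041 = 1.763 × 10⁷ Pa = 17.63 MPa
Ordering: 134.3 MPa (case 2) > 49.5 MPa (case 3) > 17.63 MPa (case 4) > 12.75 MPa (case 1)
Final answer: 2, 3, 4, 1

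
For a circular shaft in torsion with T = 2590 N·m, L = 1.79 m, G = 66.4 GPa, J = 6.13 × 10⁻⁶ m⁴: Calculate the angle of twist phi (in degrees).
Model: a circular shaft in torsion, so phi = (T·L) / (G·J).
Convert to SI units:
  G = 66.4 GPa = 6.64 × 10¹⁰ Pa
Substitute:
  phi = (2590 × 1.79) / ((6.64 × 10¹⁰) × (6.13 × 10⁻⁶))
  phi = 0.01139 rad
Convert to degrees: phi = 0.01139 × 180/π = 0.6526°
Final answer: phi = 0.6526°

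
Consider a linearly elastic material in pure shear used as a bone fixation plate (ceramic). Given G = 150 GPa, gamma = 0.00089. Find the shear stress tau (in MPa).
Model: a linearly elastic material in pure shear, so tau = G·gamma.
Convert to SI units:
  G = 150 GPa = 1.5 × 10¹¹ Pa
Substitute:
  tau = (1.5 × 10¹¹) × 0.00089
  tau = 1.335 × 10⁸ Pa
Convert: tau = 1.335 × 10⁸ Pa = 133.5 MPa
Final answer: tau = 133.5 MPa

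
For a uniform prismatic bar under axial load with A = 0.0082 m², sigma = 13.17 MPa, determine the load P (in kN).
Model: a uniform prismatic bar under axial load, so sigma = P / A.
Solve for P: P = sigma·A.
Convert to SI units:
  sigma = 13.17 MPa = 1.317 × 10⁷ Pa
Substitute:
  P = (1.317 × 10⁷) × 0.0082
  P = 108000 N
Convert: P = 108000 N = 108 kN
Final answer: P = 108 kN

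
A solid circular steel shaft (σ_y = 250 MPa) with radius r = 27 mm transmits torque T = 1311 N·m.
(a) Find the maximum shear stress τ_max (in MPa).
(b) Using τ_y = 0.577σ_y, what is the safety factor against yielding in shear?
(a) For a solid circular shaft, τ_max = T·r/J with J = π·r^4/2, i.e. τ_max = 2·T / (π·r^3). Convert r = 27 mm = 0.027 m.
  τ_max = (2 × 1311) / (π × 0.027^3) = 4.24 × 10⁷ Pa = 42.4 MPa
(b) τ_y = 0.577 × 250 = 144.25 MPa
  SF = τ_y/τ_max = 144.25 / 42.4 = 3.402
Final answer: (a) τ_max = 42.4 MPa, (b) SF = 3.402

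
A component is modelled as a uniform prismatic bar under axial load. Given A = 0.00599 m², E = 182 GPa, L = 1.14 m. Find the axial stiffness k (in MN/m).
Model: a uniform prismatic bar under axial load, so k = (A·E) / L.
Convert to SI units:
  E = 182 GPa = 1.82 × 10¹¹ Pa
Substitute:
  k = (0.00599 × (1.82 × 10¹¹)) / 1.14
  k = 9.563 × 10⁸ N/m
Convert: k = 9.563 × 10⁸ N/m = 956.3 MN/m
Final answer: k = 956.3 MN/m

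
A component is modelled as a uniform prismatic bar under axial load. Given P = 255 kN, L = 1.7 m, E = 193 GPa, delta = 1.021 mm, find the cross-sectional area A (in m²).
Model: a uniform prismatic bar under axial load, so delta = (P·L) / (A·E).
Solve for A: A = (P·L) / (delta·E).
Convert to SI units:
  P = 255 kN = 255000 N
  E = 193 GPa = 1.93 × 10¹¹ Pa
  delta = 1.021 mm = 0.001021 m
Substitute:
  A = (255000 × 1.7) / (0.001021 × (1.93 × 10¹¹))
  A = 0.0022 m²
Final answer: A = 0.0022 m²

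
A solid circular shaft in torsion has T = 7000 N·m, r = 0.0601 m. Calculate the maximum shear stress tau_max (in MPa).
Model: a solid circular shaft in torsion, so tau_max = (2·T) / (π·r^3).
Substitute:
  tau_max = (2 × 7000) / (π × 0.0601^3)
  tau_max = 2.053 × 10⁷ Pa
Convert: tau_max = 2.053 × 10⁷ Pa = 20.53 MPa
Final answer: tau_max = 20.53 MPa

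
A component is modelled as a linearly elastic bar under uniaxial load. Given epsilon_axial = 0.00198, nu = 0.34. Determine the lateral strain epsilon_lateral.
Model: a linearly elastic bar under uniaxial load, so epsilon_lateral = -nu·epsilon_axial.
Substitute:
  epsilon_lateral = -(0.34 × 0.00198)
  epsilon_lateral = -0.0006732
Final answer: epsilon_lateral = -0.0006732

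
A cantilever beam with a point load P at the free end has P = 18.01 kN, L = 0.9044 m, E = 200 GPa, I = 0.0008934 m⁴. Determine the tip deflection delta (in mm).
Model: a cantilever beam with a point load P at the free end, so delta = (P·L^3) / (3·E·I).
Convert to SI units:
  P = 18.01 kN = 18010 N
  E = 200 GPa = 2 × 10¹¹ Pa
Substitute:
  delta = (18010 × 0.9044^3) / (3 × (2 × 10¹¹) × 0.0008934)
  delta = 2.485 × 10⁻⁵ m
Convert: delta = 2.485 × 10⁻⁵ m = 0.02485 mm
Final answer: delta = 0.02485 mm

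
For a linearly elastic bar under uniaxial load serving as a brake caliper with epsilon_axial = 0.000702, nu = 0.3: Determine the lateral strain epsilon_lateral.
Model: a linearly elastic bar under uniaxial load, so epsilon_lateral = -nu·epsilon_axial.
Substitute:
  epsilon_lateral = -(0.3 × 0.000702)
  epsilon_lateral = -0.0002106
Final answer: epsilon_lateral = -0.0002106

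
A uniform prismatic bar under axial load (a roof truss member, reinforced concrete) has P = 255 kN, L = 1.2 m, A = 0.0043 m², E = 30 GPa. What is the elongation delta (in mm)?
Model: a uniform prismatic bar under axial load, so delta = (P·L) / (A·E).
Convert to SI units:
  P = 255 kN = 255000 N
  E = 30 GPa = 3 × 10¹⁰ Pa
Substitute:
  delta = (255000 × 1.2) / (0.0043 × (3 × 10¹⁰))
  delta = 0.002372 m
Convert: delta = 0.002372 m = 2.372 mm
Final answer: delta = 2.372 mm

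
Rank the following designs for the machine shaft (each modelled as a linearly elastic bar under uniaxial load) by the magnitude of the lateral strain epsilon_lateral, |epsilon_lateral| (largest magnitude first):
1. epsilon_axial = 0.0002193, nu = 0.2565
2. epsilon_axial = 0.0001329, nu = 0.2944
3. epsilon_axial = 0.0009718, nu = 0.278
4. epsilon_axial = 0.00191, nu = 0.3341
Model: a linearly elastic bar under uniaxial load, so epsilon_lateral = -nu·epsilon_axial (SI units).
  Case 1: epsilon_lateral = -(0.2565 × 0.0002193) = -5.625 × 10⁻⁵
  Case 2: epsilon_lateral = -(0.2944 × 0.0001329) = -3.913 × 10⁻⁵
  Case 3: epsilon_lateral = -(0.278 × 0.0009718) = -0.0002702
  Case 4: epsilon_lateral = -(0.3341 × 0.00191) = -0.0006381
Ordering by |epsilon_lateral|: 0.0006381 (case 4) > 0.0002702 (case 3) > 5.625 × 10⁻⁵ (case 1) > 3.913 × 10⁻⁵ (case 2)
Final answer: 4, 3, 1, 2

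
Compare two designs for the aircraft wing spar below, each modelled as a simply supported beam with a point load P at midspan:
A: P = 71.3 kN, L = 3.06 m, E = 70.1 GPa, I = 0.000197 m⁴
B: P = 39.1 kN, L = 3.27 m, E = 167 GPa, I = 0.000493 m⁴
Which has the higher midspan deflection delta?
Model: a simply supported beam with a point load P at midspan, so delta = (P·L^3) / (48·E·I) (SI units).
  A: delta = (71300 × 3.06^3) / (48 × (7.01 × 10¹⁰) × 0.000197) = 0.003082 m = 3.082 mm
  B: delta = (39100 × 3.27^3) / (48 × (1.67 × 10¹¹) × 0.000493) = 0.000346 m = 0.346 mm
3.082 mm > 0.346 mm, so A is larger.
Final answer: A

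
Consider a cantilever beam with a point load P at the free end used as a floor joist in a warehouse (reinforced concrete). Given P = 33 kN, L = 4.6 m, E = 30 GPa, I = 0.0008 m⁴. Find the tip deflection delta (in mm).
Model: a cantilever beam with a point load P at the free end, so delta = (P·L^3) / (3·E·I).
Convert to SI units:
  P = 33 kN = 33000 N
  E = 30 GPa = 3 × 10¹⁰ Pa
Substitute:
  delta = (33000 × 4.6^3) / (3 × (3 × 10¹⁰) × 0.0008)
  delta = 0.04461 m
Convert: delta = 0.04461 m = 44.61 mm
Final answer: delta = 44.61 mm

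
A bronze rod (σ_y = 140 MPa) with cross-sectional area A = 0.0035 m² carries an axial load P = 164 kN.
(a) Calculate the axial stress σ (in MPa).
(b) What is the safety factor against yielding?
(a) Axial stress σ = P/A. Convert P = 164 kN = 164000 N.
  σ = 164000 / 0.0035 = 4.686 × 10⁷ Pa = 46.86 MPa
(b) Safety factor SF = σ_y/σ = 140 / 46.86 = 2.988
Final answer: (a) σ = 46.86 MPa, (b) SF = 2.988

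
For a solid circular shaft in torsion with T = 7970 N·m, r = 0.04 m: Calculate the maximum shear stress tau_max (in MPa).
Model: a solid circular shaft in torsion, so tau_max = (2·T) / (π·r^3).
Substitute:
  tau_max = (2 × 7970) / (π × 0.04^3)
  tau_max = 7.928 × 10⁷ Pa
Convert: tau_max = 7.928 × 10⁷ Pa = 79.28 MPa
Final answer: tau_max = 79.28 MPa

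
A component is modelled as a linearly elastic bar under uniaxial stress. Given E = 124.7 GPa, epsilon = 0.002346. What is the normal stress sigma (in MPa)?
Model: a linearly elastic bar under uniaxial stress, so sigma = E·epsilon.
Convert to SI units:
  E = 124.7 GPa = 1.247 × 10¹¹ Pa
Substitute:
  sigma = (1.247 × 10¹¹) × 0.002346
  sigma = 2.925 × 10⁸ Pa
Convert: sigma = 2.925 × 10⁸ Pa = 292.5 MPa
Final answer: sigma = 292.5 MPa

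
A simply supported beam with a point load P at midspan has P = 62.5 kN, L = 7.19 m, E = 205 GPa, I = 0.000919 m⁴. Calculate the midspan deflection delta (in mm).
Model: a simply supported beam with a point load P at midspan, so delta = (P·L^3) / (48·E·I).
Convert to SI units:
  P = 62.5 kN = 62500 N
  E = 205 GPa = 2.05 × 10¹¹ Pa
Substitute:
  delta = (62500 × 7.19^3) / (48 × (2.05 × 10¹¹) × 0.000919)
  delta = 0.002569 m
Convert: delta = 0.002569 m = 2.569 mm
Final answer: delta = 2.569 mm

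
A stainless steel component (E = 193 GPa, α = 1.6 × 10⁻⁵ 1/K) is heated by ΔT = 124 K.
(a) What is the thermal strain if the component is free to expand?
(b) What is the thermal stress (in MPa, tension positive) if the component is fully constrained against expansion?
(a) Free thermal strain ε_th = α·ΔT = (1.6 × 10⁻⁵) × 124 = 0.001984
(b) Fully constrained, the expansion is suppressed, so σ = -E·α·ΔT. Convert E = 193 GPa = 1.93 × 10¹¹ Pa.
  σ = -(1.93 × 10¹¹) × (1.6 × 10⁻⁵) × 124 = -3.829 × 10⁸ Pa = -382.9 MPa (compressive)
Final answer: (a) ε_th = 0.001984, (b) σ = -382.9 MPa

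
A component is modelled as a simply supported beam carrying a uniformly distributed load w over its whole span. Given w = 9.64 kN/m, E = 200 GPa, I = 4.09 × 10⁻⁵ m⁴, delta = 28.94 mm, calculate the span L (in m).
Model: a simply supported beam carrying a uniformly distributed load w over its whole span, so delta = (5·w·L^4) / (384·E·I).
Solve for L: L = ((384·delta·E·I) / (5·w))^(1/4).
Convert to SI units:
  w = 9.64 kN/m = 9640 N/m
  E = 200 GPa = 2 × 10¹¹ Pa
  delta = 28.94 mm = 0.02894 m
Substitute:
  L = ((384 × 0.02894 × (2 × 10¹¹) × (4.09 × 10⁻⁵)) / (5 × 9640))^(1/4)
  L = 6.59 m
Final answer: L = 6.59 m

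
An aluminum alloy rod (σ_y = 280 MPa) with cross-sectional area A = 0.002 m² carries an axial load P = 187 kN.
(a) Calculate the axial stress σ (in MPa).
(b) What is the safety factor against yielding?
(a) Axial stress σ = P/A. Convert P = 187 kN = 187000 N.
  σ = 187000 / 0.002 = 9.35 × 10⁷ Pa = 93.5 MPa
(b) Safety factor SF = σ_y/σ = 280 / 93.5 = 2.995
Final answer: (a) σ = 93.5 MPa, (b) SF = 2.995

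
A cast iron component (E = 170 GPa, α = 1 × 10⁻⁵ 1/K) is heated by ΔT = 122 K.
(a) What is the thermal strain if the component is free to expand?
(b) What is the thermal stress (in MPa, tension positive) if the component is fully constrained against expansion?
(a) Free thermal strain ε_th = α·ΔT = (1 × 10⁻⁵) × 122 = 0.00122
(b) Fully constrained, the expansion is suppressed, so σ = -E·α·ΔT. Convert E = 170 GPa = 1.7 × 10¹¹ Pa.
  σ = -(1.7 × 10¹¹) × (1 × 10⁻⁵) × 122 = -2.074 × 10⁸ Pa = -207.4 MPa (compressive)
Final answer: (a) ε_th = 0.00122, (b) σ = -207.4 MPa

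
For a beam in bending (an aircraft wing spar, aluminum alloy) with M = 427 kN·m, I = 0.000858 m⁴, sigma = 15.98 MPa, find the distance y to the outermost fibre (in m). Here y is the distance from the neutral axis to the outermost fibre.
Model: a beam in bending, so sigma = (M·y) / I.
Solve for y: y = (sigma·I) / M.
Convert to SI units:
  M = 427 kN·m = 427000 N·m
  sigma = 15.98 MPa = 1.598 × 10⁷ Pa
Substitute:
  y = ((1.598 × 10⁷) × 0.000858) / 427000
  y = 0.03211 m
Final answer: y = 0.03211 m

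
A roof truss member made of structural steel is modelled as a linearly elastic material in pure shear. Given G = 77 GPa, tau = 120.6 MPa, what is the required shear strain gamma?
Model: a linearly elastic material in pure shear, so tau = G·gamma.
Solve for gamma: gamma = tau / G.
Convert to SI units:
  G = 77 GPa = 7.7 × 10¹⁰ Pa
  tau = 120.6 MPa = 1.206 × 10⁸ Pa
Substitute:
  gamma = (1.206 × 10⁸) / (7.7 × 10¹⁰)
  gamma = 0.001566
Final answer: gamma = 0.001566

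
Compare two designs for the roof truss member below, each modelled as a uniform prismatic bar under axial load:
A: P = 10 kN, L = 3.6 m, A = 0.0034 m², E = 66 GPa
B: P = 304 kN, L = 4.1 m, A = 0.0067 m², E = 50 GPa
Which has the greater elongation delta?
Model: a uniform prismatic bar under axial load, so delta = (P·L) / (A·E) (SI units).
  A: delta = (10000 × 3.6) / (0.0034 × (6.6 × 10¹⁰)) = 0.0001604 m = 0.1604 mm
  B: delta = (304000 × 4.1) / (0.0067 × (5 × 10¹⁰)) = 0.003721 m = 3.721 mm
3.721 mm > 0.1604 mm, so B is larger.
Final answer: B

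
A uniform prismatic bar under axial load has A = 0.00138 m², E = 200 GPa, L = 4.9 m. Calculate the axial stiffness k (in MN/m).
Model: a uniform prismatic bar under axial load, so k = (A·E) / L.
Convert to SI units:
  E = 200 GPa = 2 × 10¹¹ Pa
Substitute:
  k = (0.00138 × (2 × 10¹¹)) / 4.9
  k = 5.633 × 10⁷ N/m
Convert: k = 5.633 × 10⁷ N/m = 56.33 MN/m
Final answer: k = 56.33 MN/m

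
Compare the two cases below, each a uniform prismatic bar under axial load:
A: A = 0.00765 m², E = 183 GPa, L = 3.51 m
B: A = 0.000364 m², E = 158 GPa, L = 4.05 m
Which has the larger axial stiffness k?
Model: a uniform prismatic bar under axial load, so k = (A·E) / L (SI units).
  A: k = (0.00765 × (1.83 × 10¹¹)) / 3.51 = 3.988 × 10⁸ N/m = 398.8 MN/m
  B: k = (0.000364 × (1.58 × 10¹¹)) / 4.05 = 1.42 × 10⁷ N/m = 14.2 MN/m
398.8 MN/m > 14.2 MN/m, so A is larger.
Final answer: A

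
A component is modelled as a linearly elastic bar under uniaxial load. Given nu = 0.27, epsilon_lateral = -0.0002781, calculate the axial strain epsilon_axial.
Model: a linearly elastic bar under uniaxial load, so epsilon_lateral = -nu·epsilon_axial.
Solve for epsilon_axial: epsilon_axial = -epsilon_lateral / nu.
Substitute:
  epsilon_axial = -(-0.0002781) / 0.27
  epsilon_axial = 0.00103
Final answer: epsilon_axial = 0.00103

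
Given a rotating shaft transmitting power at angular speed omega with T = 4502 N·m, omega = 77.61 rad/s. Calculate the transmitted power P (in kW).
Model: a rotating shaft transmitting power at angular speed omega, so P = T·omega.
Substitute:
  P = 4502 × 77.61
  P = 349400 W
Convert: P = 349400 W = 349.4 kW
Final answer: P = 349.4 kW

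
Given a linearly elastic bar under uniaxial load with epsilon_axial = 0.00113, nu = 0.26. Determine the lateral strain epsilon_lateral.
Model: a linearly elastic bar under uniaxial load, so epsilon_lateral = -nu·epsilon_axial.
Substitute:
  epsilon_lateral = -(0.26 × 0.00113)
  epsilon_lateral = -0.0002938
Final answer: epsilon_lateral = -0.0002938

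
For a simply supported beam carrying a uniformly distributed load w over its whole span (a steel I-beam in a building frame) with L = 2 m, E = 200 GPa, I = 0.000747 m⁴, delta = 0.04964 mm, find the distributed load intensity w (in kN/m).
Model: a simply supported beam carrying a uniformly distributed load w over its whole span, so delta = (5·w·L^4) / (384·E·I).
Solve for w: w = (384·delta·E·I) / (5·L^4).
Convert to SI units:
  E = 200 GPa = 2 × 10¹¹ Pa
  delta = 0.04964 mm = 4.964 × 10⁻⁵ m
Substitute:
  w = (384 × (4.964 × 10⁻⁵) × (2 × 10¹¹) × 0.000747) / (5 × 2^4)
  w = 35600 N/m
Convert: w = 35600 N/m = 35.6 kN/m
Final answer: w = 35.6 kN/m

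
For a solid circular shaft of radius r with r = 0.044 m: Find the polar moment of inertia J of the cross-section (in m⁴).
Model: a solid circular shaft of radius r, so J = (π·r^4) / 2.
Substitute:
  J = (π × 0.044^4) / 2
  J = 5.887 × 10⁻⁶ m⁴
Final answer: J = 5.887 × 10⁻⁶ m⁴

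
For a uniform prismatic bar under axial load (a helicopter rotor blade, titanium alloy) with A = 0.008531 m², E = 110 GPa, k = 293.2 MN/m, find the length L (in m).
Model: a uniform prismatic bar under axial load, so k = (A·E) / L.
Solve for L: L = (A·E) / k.
Convert to SI units:
  E = 110 GPa = 1.1 × 10¹¹ Pa
  k = 293.2 MN/m = 2.932 × 10⁸ N/m
Substitute:
  L = (0.008531 × (1.1 × 10¹¹)) / (2.932 × 10⁸)
  L = 3.201 m
Final answer: L = 3.201 m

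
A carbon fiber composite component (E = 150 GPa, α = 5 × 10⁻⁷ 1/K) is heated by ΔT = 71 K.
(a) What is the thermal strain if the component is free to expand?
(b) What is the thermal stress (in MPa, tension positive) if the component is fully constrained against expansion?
(a) Free thermal strain ε_th = α·ΔT = (5 × 10⁻⁷) × 71 = 3.55 × 10⁻⁵
(b) Fully constrained, the expansion is suppressed, so σ = -E·α·ΔT. Convert E = 150 GPa = 1.5 × 10¹¹ Pa.
  σ = -(1.5 × 10¹¹) × (5 × 10⁻⁷) × 71 = -5.325 × 10⁶ Pa = -5.325 MPa (compressive)
Final answer: (a) ε_th = 3.55 × 10⁻⁵, (b) σ = -5.325 MPa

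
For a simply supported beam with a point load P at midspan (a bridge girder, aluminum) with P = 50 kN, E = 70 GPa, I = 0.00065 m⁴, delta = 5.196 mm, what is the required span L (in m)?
Model: a simply supported beam with a point load P at midspan, so delta = (P·L^3) / (48·E·I).
Solve for L: L = ((48·delta·E·I) / P)^(1/3).
Convert to SI units:
  P = 50 kN = 50000 N
  E = 70 GPa = 7 × 10¹⁰ Pa
  delta = 5.196 mm = 0.005196 m
Substitute:
  L = ((48 × 0.005196 × (7 × 10¹⁰) × 0.00065) / 50000)^(1/3)
  L = 6.1 m
Final answer: L = 6.1 m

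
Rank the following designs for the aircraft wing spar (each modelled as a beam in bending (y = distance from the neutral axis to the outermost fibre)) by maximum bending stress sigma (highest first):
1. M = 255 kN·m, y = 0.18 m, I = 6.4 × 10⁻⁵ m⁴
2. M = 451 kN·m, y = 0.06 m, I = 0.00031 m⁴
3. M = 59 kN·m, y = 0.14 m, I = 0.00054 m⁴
Model: a beam in bending (y = distance from the neutral axis to the outermost fibre), so sigma = (M·y) / I (SI units).
  Case 1: sigma = (255000 × 0.18) / (6.4 × 10⁻⁵) = 7.172 × 10⁸ Pa = 717.2 MPa
  Case 2: sigma = (451000 × 0.06) / 0.00031 = 8.729 × 10⁷ Pa = 87.29 MPa
  Case 3: sigma = (59000 × 0.14) / 0.00054 = 1.53 × 10⁷ Pa = 15.3 MPa
Ordering: 717.2 MPa (case 1) > 87.29 MPa (case 2) > 15.3 MPa (case 3)
Final answer: 1, 2, 3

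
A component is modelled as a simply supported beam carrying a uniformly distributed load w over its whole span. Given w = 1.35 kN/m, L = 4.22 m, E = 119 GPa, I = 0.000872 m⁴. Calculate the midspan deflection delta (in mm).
Model: a simply supported beam carrying a uniformly distributed load w over its whole span, so delta = (5·w·L^4) / (384·E·I).
Convert to SI units:
  w = 1.35 kN/m = 1350 N/m
  E = 119 GPa = 1.19 × 10¹¹ Pa
Substitute:
  delta = (5 × 1350 × 4.22^4) / (384 × (1.19 × 10¹¹) × 0.000872)
  delta = 5.372 × 10⁻⁵ m
Convert: delta = 5.372 × 10⁻⁵ m = 0.05372 mm
Final answer: delta = 0.05372 mm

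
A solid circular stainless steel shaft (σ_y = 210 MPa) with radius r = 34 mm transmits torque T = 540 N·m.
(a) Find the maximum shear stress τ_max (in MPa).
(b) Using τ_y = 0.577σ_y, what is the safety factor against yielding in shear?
(a) For a solid circular shaft, τ_max = T·r/J with J = π·r^4/2, i.e. τ_max = 2·T / (π·r^3). Convert r = 34 mm = 0.034 m.
  τ_max = (2 × 540) / (π × 0.034^3) = 8.747 × 10⁶ Pa = 8.747 MPa
(b) τ_y = 0.577 × 210 = 121.17 MPa
  SF = τ_y/τ_max = 121.17 / 8.747 = 13.85
Final answer: (a) τ_max = 8.747 MPa, (b) SF = 13.85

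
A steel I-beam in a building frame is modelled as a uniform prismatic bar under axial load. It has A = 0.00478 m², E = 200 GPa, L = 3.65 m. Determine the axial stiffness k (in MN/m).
Model: a uniform prismatic bar under axial load, so k = (A·E) / L.
Convert to SI units:
  E = 200 GPa = 2 × 10¹¹ Pa
Substitute:
  k = (0.00478 × (2 × 10¹¹)) / 3.65
  k = 2.619 × 10⁸ N/m
Convert: k = 2.619 × 10⁸ N/m = 261.9 MN/m
Final answer: k = 261.9 MN/m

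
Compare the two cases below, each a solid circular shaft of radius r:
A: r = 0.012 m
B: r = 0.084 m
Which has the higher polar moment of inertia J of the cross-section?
Model: a solid circular shaft of radius r, so J = (π·r^4) / 2 (SI units).
  A: J = (π × 0.012^4) / 2 = 3.257 × 10⁻⁸ m⁴
  B: J = (π × 0.084^4) / 2 = 7.821 × 10⁻⁵ m⁴
7.821 × 10⁻⁵ m⁴ > 3.257 × 10⁻⁸ m⁴, so B is larger.
Final answer: B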